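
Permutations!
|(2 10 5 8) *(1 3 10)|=|(1 3 10 5 8 2)|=6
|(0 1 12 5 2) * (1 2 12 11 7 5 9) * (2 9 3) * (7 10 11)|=|(0 9 1 7 5 12 3 2)(10 11)|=8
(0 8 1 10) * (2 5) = [8, 10, 5, 3, 4, 2, 6, 7, 1, 9, 0] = (0 8 1 10)(2 5)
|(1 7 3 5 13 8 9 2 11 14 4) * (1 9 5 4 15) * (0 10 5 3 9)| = 7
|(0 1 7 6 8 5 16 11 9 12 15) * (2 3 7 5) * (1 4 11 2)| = 24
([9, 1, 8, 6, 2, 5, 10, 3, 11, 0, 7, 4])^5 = (0 9)(2 8 11 4)(3 6 10 7)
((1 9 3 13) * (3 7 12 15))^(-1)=((1 9 7 12 15 3 13))^(-1)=(1 13 3 15 12 7 9)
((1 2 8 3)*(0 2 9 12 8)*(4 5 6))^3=(0 2)(1 8 9 3 12)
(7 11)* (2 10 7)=[0, 1, 10, 3, 4, 5, 6, 11, 8, 9, 7, 2]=(2 10 7 11)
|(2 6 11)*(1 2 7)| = |(1 2 6 11 7)| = 5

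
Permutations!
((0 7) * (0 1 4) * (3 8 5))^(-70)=(0 1)(3 5 8)(4 7)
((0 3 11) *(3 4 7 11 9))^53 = (0 4 7 11)(3 9)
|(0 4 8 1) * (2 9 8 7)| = |(0 4 7 2 9 8 1)| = 7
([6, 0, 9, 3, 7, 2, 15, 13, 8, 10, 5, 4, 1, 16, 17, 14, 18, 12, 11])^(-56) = [0, 1, 2, 3, 18, 5, 6, 11, 8, 9, 10, 16, 12, 4, 14, 15, 7, 17, 13]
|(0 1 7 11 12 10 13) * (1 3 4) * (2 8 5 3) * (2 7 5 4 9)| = |(0 7 11 12 10 13)(1 5 3 9 2 8 4)| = 42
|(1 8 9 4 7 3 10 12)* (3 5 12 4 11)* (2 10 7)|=|(1 8 9 11 3 7 5 12)(2 10 4)|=24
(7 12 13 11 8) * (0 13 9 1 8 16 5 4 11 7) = (0 13 7 12 9 1 8)(4 11 16 5) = [13, 8, 2, 3, 11, 4, 6, 12, 0, 1, 10, 16, 9, 7, 14, 15, 5]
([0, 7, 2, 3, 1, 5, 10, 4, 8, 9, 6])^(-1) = (1 4 7)(6 10)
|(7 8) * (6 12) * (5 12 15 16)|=10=|(5 12 6 15 16)(7 8)|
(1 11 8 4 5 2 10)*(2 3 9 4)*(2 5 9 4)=[0, 11, 10, 4, 9, 3, 6, 7, 5, 2, 1, 8]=(1 11 8 5 3 4 9 2 10)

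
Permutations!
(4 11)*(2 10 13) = (2 10 13)(4 11) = [0, 1, 10, 3, 11, 5, 6, 7, 8, 9, 13, 4, 12, 2]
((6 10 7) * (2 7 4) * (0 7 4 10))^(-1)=(10)(0 6 7)(2 4)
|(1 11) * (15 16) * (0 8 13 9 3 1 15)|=9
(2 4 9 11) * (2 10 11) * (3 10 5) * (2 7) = (2 4 9 7)(3 10 11 5) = [0, 1, 4, 10, 9, 3, 6, 2, 8, 7, 11, 5]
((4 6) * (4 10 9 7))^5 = (10)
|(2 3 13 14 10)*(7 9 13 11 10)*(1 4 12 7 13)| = 20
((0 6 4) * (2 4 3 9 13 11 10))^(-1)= ((0 6 3 9 13 11 10 2 4))^(-1)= (0 4 2 10 11 13 9 3 6)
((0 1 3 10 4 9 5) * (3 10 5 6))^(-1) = ((0 1 10 4 9 6 3 5))^(-1) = (0 5 3 6 9 4 10 1)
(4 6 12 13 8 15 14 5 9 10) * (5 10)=(4 6 12 13 8 15 14 10)(5 9)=[0, 1, 2, 3, 6, 9, 12, 7, 15, 5, 4, 11, 13, 8, 10, 14]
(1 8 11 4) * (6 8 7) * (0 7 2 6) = (0 7)(1 2 6 8 11 4) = [7, 2, 6, 3, 1, 5, 8, 0, 11, 9, 10, 4]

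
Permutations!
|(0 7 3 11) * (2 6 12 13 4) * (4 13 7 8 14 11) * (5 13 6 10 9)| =20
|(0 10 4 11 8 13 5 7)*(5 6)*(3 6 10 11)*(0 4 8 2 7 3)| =15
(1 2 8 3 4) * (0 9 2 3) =(0 9 2 8)(1 3 4) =[9, 3, 8, 4, 1, 5, 6, 7, 0, 2]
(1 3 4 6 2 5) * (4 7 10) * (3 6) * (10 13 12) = (1 6 2 5)(3 7 13 12 10 4) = [0, 6, 5, 7, 3, 1, 2, 13, 8, 9, 4, 11, 10, 12]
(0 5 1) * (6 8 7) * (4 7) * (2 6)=(0 5 1)(2 6 8 4 7)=[5, 0, 6, 3, 7, 1, 8, 2, 4]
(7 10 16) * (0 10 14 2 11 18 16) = (0 10)(2 11 18 16 7 14) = [10, 1, 11, 3, 4, 5, 6, 14, 8, 9, 0, 18, 12, 13, 2, 15, 7, 17, 16]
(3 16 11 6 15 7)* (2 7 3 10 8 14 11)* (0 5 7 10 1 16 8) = (0 5 7 1 16 2 10)(3 8 14 11 6 15) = [5, 16, 10, 8, 4, 7, 15, 1, 14, 9, 0, 6, 12, 13, 11, 3, 2]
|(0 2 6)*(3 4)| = |(0 2 6)(3 4)| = 6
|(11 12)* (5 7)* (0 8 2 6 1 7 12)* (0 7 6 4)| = |(0 8 2 4)(1 6)(5 12 11 7)| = 4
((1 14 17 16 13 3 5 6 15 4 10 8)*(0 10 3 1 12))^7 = ((0 10 8 12)(1 14 17 16 13)(3 5 6 15 4))^7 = (0 12 8 10)(1 17 13 14 16)(3 6 4 5 15)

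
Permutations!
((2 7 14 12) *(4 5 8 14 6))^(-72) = ((2 7 6 4 5 8 14 12))^(-72) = (14)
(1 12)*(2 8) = (1 12)(2 8) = [0, 12, 8, 3, 4, 5, 6, 7, 2, 9, 10, 11, 1]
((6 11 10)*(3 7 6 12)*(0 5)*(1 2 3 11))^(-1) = ((0 5)(1 2 3 7 6)(10 12 11))^(-1) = (0 5)(1 6 7 3 2)(10 11 12)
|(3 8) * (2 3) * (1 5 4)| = |(1 5 4)(2 3 8)| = 3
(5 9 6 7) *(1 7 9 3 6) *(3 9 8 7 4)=(1 4 3 6 8 7 5 9)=[0, 4, 2, 6, 3, 9, 8, 5, 7, 1]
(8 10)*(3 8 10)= (10)(3 8)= [0, 1, 2, 8, 4, 5, 6, 7, 3, 9, 10]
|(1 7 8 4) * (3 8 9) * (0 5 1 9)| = 4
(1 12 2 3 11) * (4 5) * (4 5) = (1 12 2 3 11) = [0, 12, 3, 11, 4, 5, 6, 7, 8, 9, 10, 1, 2]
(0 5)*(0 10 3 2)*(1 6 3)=(0 5 10 1 6 3 2)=[5, 6, 0, 2, 4, 10, 3, 7, 8, 9, 1]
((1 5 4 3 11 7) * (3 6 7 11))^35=((11)(1 5 4 6 7))^35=(11)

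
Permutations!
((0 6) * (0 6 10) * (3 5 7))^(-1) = ((0 10)(3 5 7))^(-1) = (0 10)(3 7 5)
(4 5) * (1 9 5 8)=(1 9 5 4 8)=[0, 9, 2, 3, 8, 4, 6, 7, 1, 5]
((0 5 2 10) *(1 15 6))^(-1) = ((0 5 2 10)(1 15 6))^(-1) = (0 10 2 5)(1 6 15)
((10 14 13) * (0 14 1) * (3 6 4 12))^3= ((0 14 13 10 1)(3 6 4 12))^3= (0 10 14 1 13)(3 12 4 6)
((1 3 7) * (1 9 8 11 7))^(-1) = ((1 3)(7 9 8 11))^(-1) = (1 3)(7 11 8 9)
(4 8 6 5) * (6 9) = [0, 1, 2, 3, 8, 4, 5, 7, 9, 6] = (4 8 9 6 5)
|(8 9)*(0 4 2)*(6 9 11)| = 12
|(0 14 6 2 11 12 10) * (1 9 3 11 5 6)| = 24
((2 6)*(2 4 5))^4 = ((2 6 4 5))^4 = (6)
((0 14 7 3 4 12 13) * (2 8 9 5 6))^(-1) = ((0 14 7 3 4 12 13)(2 8 9 5 6))^(-1) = (0 13 12 4 3 7 14)(2 6 5 9 8)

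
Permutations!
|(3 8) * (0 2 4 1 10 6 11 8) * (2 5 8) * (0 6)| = 10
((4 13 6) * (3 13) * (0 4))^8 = (0 13 4 6 3)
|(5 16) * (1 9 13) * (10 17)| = |(1 9 13)(5 16)(10 17)| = 6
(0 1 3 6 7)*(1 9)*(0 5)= (0 9 1 3 6 7 5)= [9, 3, 2, 6, 4, 0, 7, 5, 8, 1]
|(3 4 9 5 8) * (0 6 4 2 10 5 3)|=|(0 6 4 9 3 2 10 5 8)|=9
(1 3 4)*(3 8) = (1 8 3 4) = [0, 8, 2, 4, 1, 5, 6, 7, 3]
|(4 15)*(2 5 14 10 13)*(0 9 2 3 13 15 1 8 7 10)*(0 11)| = 6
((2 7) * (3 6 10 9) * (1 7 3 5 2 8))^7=((1 7 8)(2 3 6 10 9 5))^7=(1 7 8)(2 3 6 10 9 5)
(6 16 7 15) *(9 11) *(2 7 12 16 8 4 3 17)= (2 7 15 6 8 4 3 17)(9 11)(12 16)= [0, 1, 7, 17, 3, 5, 8, 15, 4, 11, 10, 9, 16, 13, 14, 6, 12, 2]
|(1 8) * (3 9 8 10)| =|(1 10 3 9 8)| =5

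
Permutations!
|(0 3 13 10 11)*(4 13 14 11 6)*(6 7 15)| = 12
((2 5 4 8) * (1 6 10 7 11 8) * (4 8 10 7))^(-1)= (1 4 10 11 7 6)(2 8 5)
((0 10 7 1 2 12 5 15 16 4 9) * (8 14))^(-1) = ((0 10 7 1 2 12 5 15 16 4 9)(8 14))^(-1) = (0 9 4 16 15 5 12 2 1 7 10)(8 14)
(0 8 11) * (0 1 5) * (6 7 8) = (0 6 7 8 11 1 5) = [6, 5, 2, 3, 4, 0, 7, 8, 11, 9, 10, 1]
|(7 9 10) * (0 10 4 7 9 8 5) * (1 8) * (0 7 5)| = |(0 10 9 4 5 7 1 8)| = 8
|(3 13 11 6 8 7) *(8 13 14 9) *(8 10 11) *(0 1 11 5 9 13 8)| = 9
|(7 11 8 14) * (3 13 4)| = 12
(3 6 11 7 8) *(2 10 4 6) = [0, 1, 10, 2, 6, 5, 11, 8, 3, 9, 4, 7] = (2 10 4 6 11 7 8 3)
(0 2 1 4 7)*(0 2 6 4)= (0 6 4 7 2 1)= [6, 0, 1, 3, 7, 5, 4, 2]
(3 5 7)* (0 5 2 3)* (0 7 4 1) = (7)(0 5 4 1)(2 3) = [5, 0, 3, 2, 1, 4, 6, 7]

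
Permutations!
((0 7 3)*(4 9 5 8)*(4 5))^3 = (4 9)(5 8)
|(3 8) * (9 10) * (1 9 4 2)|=|(1 9 10 4 2)(3 8)|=10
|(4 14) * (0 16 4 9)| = |(0 16 4 14 9)| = 5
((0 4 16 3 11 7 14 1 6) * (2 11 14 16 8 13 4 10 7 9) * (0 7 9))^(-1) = ((0 10 9 2 11)(1 6 7 16 3 14)(4 8 13))^(-1) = (0 11 2 9 10)(1 14 3 16 7 6)(4 13 8)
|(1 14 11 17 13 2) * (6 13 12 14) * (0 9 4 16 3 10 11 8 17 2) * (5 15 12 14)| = |(0 9 4 16 3 10 11 2 1 6 13)(5 15 12)(8 17 14)| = 33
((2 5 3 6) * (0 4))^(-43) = ((0 4)(2 5 3 6))^(-43) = (0 4)(2 5 3 6)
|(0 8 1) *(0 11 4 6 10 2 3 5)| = 10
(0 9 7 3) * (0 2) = [9, 1, 0, 2, 4, 5, 6, 3, 8, 7] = (0 9 7 3 2)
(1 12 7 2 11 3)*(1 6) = (1 12 7 2 11 3 6) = [0, 12, 11, 6, 4, 5, 1, 2, 8, 9, 10, 3, 7]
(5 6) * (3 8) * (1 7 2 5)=(1 7 2 5 6)(3 8)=[0, 7, 5, 8, 4, 6, 1, 2, 3]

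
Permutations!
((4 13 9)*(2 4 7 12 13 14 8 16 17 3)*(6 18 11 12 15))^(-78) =(2 3 17 16 8 14 4)(6 11 13 7)(9 15 18 12)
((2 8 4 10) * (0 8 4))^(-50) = (2 4 10)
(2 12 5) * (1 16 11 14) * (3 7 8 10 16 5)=(1 5 2 12 3 7 8 10 16 11 14)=[0, 5, 12, 7, 4, 2, 6, 8, 10, 9, 16, 14, 3, 13, 1, 15, 11]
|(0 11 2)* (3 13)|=6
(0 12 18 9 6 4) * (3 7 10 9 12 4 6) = (0 4)(3 7 10 9)(12 18) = [4, 1, 2, 7, 0, 5, 6, 10, 8, 3, 9, 11, 18, 13, 14, 15, 16, 17, 12]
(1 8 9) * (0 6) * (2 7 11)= (0 6)(1 8 9)(2 7 11)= [6, 8, 7, 3, 4, 5, 0, 11, 9, 1, 10, 2]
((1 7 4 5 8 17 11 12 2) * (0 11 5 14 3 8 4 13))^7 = (3 8 17 5 4 14)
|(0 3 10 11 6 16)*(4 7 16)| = 8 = |(0 3 10 11 6 4 7 16)|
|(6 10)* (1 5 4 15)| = 4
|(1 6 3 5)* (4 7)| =4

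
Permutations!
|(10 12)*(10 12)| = |(12)| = 1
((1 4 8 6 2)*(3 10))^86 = (10)(1 4 8 6 2)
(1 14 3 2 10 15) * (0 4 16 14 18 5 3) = (0 4 16 14)(1 18 5 3 2 10 15) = [4, 18, 10, 2, 16, 3, 6, 7, 8, 9, 15, 11, 12, 13, 0, 1, 14, 17, 5]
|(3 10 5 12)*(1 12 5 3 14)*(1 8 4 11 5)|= 14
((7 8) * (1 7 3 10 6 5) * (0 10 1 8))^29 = ((0 10 6 5 8 3 1 7))^29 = (0 3 6 7 8 10 1 5)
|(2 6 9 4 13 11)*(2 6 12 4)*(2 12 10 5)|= 6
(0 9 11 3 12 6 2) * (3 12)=(0 9 11 12 6 2)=[9, 1, 0, 3, 4, 5, 2, 7, 8, 11, 10, 12, 6]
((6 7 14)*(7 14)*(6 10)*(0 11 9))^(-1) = ((0 11 9)(6 14 10))^(-1) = (0 9 11)(6 10 14)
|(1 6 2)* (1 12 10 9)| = 6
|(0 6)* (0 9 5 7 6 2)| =4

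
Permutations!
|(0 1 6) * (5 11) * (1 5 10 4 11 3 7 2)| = |(0 5 3 7 2 1 6)(4 11 10)| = 21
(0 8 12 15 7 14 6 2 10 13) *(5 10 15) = (0 8 12 5 10 13)(2 15 7 14 6) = [8, 1, 15, 3, 4, 10, 2, 14, 12, 9, 13, 11, 5, 0, 6, 7]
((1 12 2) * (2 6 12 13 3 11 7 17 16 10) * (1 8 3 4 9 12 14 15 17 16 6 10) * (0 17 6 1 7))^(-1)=((0 17 1 13 4 9 12 10 2 8 3 11)(6 14 15)(7 16))^(-1)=(0 11 3 8 2 10 12 9 4 13 1 17)(6 15 14)(7 16)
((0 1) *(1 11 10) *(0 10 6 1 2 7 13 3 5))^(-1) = ((0 11 6 1 10 2 7 13 3 5))^(-1) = (0 5 3 13 7 2 10 1 6 11)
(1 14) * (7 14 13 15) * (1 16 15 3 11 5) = (1 13 3 11 5)(7 14 16 15) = [0, 13, 2, 11, 4, 1, 6, 14, 8, 9, 10, 5, 12, 3, 16, 7, 15]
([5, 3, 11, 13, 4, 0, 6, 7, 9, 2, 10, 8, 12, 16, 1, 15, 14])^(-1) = [5, 14, 9, 1, 4, 0, 6, 7, 11, 8, 10, 2, 12, 3, 16, 15, 13]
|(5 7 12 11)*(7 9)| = |(5 9 7 12 11)| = 5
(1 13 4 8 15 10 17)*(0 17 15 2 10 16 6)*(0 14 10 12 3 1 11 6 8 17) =(1 13 4 17 11 6 14 10 15 16 8 2 12 3) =[0, 13, 12, 1, 17, 5, 14, 7, 2, 9, 15, 6, 3, 4, 10, 16, 8, 11]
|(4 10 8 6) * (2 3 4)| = |(2 3 4 10 8 6)| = 6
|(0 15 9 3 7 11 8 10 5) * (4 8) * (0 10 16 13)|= 10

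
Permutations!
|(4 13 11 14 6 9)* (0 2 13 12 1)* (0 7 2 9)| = |(0 9 4 12 1 7 2 13 11 14 6)| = 11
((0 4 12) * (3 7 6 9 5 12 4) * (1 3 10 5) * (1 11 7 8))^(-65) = ((0 10 5 12)(1 3 8)(6 9 11 7))^(-65) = (0 12 5 10)(1 3 8)(6 7 11 9)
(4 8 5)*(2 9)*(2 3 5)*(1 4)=(1 4 8 2 9 3 5)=[0, 4, 9, 5, 8, 1, 6, 7, 2, 3]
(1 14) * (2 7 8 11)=(1 14)(2 7 8 11)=[0, 14, 7, 3, 4, 5, 6, 8, 11, 9, 10, 2, 12, 13, 1]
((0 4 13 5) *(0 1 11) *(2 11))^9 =((0 4 13 5 1 2 11))^9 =(0 13 1 11 4 5 2)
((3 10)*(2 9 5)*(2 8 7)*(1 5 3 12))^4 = ((1 5 8 7 2 9 3 10 12))^4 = (1 2 12 7 10 8 3 5 9)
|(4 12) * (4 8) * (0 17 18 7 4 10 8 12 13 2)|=|(0 17 18 7 4 13 2)(8 10)|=14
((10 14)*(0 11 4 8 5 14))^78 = ((0 11 4 8 5 14 10))^78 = (0 11 4 8 5 14 10)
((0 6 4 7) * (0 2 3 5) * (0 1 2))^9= ((0 6 4 7)(1 2 3 5))^9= (0 6 4 7)(1 2 3 5)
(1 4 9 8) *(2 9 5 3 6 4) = [0, 2, 9, 6, 5, 3, 4, 7, 1, 8] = (1 2 9 8)(3 6 4 5)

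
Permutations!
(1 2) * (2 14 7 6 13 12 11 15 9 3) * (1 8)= (1 14 7 6 13 12 11 15 9 3 2 8)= [0, 14, 8, 2, 4, 5, 13, 6, 1, 3, 10, 15, 11, 12, 7, 9]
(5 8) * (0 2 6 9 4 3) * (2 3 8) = (0 3)(2 6 9 4 8 5) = [3, 1, 6, 0, 8, 2, 9, 7, 5, 4]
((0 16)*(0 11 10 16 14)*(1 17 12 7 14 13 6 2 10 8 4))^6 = ((0 13 6 2 10 16 11 8 4 1 17 12 7 14))^6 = (0 11 7 10 17 6 4)(1 13 8 14 16 12 2)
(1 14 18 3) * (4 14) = (1 4 14 18 3) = [0, 4, 2, 1, 14, 5, 6, 7, 8, 9, 10, 11, 12, 13, 18, 15, 16, 17, 3]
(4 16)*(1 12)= [0, 12, 2, 3, 16, 5, 6, 7, 8, 9, 10, 11, 1, 13, 14, 15, 4]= (1 12)(4 16)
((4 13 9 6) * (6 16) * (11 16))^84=(16)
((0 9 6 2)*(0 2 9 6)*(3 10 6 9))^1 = ((0 9)(3 10 6))^1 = (0 9)(3 10 6)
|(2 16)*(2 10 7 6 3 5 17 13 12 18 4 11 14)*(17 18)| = 33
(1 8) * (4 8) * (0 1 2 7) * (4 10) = [1, 10, 7, 3, 8, 5, 6, 0, 2, 9, 4] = (0 1 10 4 8 2 7)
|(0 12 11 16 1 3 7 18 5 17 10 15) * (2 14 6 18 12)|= 18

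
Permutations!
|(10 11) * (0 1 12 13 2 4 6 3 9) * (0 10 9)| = |(0 1 12 13 2 4 6 3)(9 10 11)| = 24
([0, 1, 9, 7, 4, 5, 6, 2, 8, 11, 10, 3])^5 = [0, 1, 2, 3, 4, 5, 6, 7, 8, 9, 10, 11]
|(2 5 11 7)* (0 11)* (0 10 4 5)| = |(0 11 7 2)(4 5 10)| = 12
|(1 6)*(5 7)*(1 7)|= 4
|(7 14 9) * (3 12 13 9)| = |(3 12 13 9 7 14)| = 6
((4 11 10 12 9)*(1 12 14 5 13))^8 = ((1 12 9 4 11 10 14 5 13))^8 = (1 13 5 14 10 11 4 9 12)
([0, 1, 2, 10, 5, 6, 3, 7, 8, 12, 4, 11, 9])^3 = (3 5 10 6 4)(9 12)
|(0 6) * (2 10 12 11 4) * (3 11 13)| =14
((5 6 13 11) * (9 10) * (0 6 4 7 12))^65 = (0 6 13 11 5 4 7 12)(9 10) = ((0 6 13 11 5 4 7 12)(9 10))^65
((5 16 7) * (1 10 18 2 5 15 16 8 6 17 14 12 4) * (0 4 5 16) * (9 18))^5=(0 18)(1 16)(2 4)(5 12 14 17 6 8)(7 10)(9 15)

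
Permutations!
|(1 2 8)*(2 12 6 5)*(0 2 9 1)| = 15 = |(0 2 8)(1 12 6 5 9)|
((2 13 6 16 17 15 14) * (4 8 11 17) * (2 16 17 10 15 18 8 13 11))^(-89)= ((2 11 10 15 14 16 4 13 6 17 18 8))^(-89)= (2 13 10 17 14 8 4 11 6 15 18 16)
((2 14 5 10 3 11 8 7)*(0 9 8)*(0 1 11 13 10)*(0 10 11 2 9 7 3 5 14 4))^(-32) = ((14)(0 7 9 8 3 13 11 1 2 4)(5 10))^(-32) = (14)(0 2 11 3 9)(1 13 8 7 4)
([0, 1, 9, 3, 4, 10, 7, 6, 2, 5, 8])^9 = [0, 1, 8, 3, 4, 9, 7, 6, 10, 2, 5]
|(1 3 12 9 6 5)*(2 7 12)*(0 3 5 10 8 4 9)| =|(0 3 2 7 12)(1 5)(4 9 6 10 8)| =10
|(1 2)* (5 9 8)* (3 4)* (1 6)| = 6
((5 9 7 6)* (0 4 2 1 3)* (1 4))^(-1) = (0 3 1)(2 4)(5 6 7 9)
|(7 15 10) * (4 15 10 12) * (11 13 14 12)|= 6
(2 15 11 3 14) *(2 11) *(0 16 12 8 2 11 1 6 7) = (0 16 12 8 2 15 11 3 14 1 6 7) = [16, 6, 15, 14, 4, 5, 7, 0, 2, 9, 10, 3, 8, 13, 1, 11, 12]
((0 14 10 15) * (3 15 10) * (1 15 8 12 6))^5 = (0 6 3 15 12 14 1 8)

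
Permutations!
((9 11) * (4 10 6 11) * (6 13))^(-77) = (4 10 13 6 11 9)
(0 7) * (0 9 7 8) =(0 8)(7 9) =[8, 1, 2, 3, 4, 5, 6, 9, 0, 7]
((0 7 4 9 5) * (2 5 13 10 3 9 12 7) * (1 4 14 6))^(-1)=((0 2 5)(1 4 12 7 14 6)(3 9 13 10))^(-1)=(0 5 2)(1 6 14 7 12 4)(3 10 13 9)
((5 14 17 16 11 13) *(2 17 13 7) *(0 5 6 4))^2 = (0 14 6)(2 16 7 17 11)(4 5 13)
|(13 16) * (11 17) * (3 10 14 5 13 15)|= |(3 10 14 5 13 16 15)(11 17)|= 14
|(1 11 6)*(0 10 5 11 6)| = 4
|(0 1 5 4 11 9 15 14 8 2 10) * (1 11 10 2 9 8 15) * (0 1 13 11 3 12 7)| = 4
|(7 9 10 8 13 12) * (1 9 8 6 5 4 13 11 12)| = 28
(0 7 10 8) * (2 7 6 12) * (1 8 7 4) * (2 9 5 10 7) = [6, 8, 4, 3, 1, 10, 12, 7, 0, 5, 2, 11, 9] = (0 6 12 9 5 10 2 4 1 8)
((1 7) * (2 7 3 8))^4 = ((1 3 8 2 7))^4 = (1 7 2 8 3)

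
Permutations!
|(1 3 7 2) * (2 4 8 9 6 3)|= |(1 2)(3 7 4 8 9 6)|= 6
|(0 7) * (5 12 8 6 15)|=10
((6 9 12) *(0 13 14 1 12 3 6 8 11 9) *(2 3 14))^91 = (0 13 2 3 6)(1 12 8 11 9 14)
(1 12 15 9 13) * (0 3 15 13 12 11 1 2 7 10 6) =(0 3 15 9 12 13 2 7 10 6)(1 11) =[3, 11, 7, 15, 4, 5, 0, 10, 8, 12, 6, 1, 13, 2, 14, 9]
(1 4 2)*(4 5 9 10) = (1 5 9 10 4 2) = [0, 5, 1, 3, 2, 9, 6, 7, 8, 10, 4]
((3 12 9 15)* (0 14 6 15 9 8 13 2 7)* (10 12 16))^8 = ((0 14 6 15 3 16 10 12 8 13 2 7))^8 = (0 8 3)(2 10 6)(7 12 15)(13 16 14)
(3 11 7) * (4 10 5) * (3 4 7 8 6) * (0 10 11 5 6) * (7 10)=[7, 1, 2, 5, 11, 10, 3, 4, 0, 9, 6, 8]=(0 7 4 11 8)(3 5 10 6)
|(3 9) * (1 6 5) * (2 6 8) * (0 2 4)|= 14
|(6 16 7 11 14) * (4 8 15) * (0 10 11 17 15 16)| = |(0 10 11 14 6)(4 8 16 7 17 15)| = 30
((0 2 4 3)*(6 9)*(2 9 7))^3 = ((0 9 6 7 2 4 3))^3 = (0 7 3 6 4 9 2)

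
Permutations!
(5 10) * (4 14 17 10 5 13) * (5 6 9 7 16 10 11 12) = (4 14 17 11 12 5 6 9 7 16 10 13) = [0, 1, 2, 3, 14, 6, 9, 16, 8, 7, 13, 12, 5, 4, 17, 15, 10, 11]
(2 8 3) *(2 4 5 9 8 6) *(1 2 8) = [0, 2, 6, 4, 5, 9, 8, 7, 3, 1] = (1 2 6 8 3 4 5 9)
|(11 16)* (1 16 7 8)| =5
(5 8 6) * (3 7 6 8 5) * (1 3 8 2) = (1 3 7 6 8 2) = [0, 3, 1, 7, 4, 5, 8, 6, 2]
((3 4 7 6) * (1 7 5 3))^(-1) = ((1 7 6)(3 4 5))^(-1) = (1 6 7)(3 5 4)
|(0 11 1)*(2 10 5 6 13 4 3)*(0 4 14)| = |(0 11 1 4 3 2 10 5 6 13 14)| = 11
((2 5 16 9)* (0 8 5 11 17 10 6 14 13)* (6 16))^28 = (0 14 5)(2 16 17)(6 8 13)(9 10 11)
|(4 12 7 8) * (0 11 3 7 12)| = 6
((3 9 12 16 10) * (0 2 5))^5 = (16)(0 5 2)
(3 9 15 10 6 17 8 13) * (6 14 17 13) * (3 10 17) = [0, 1, 2, 9, 4, 5, 13, 7, 6, 15, 14, 11, 12, 10, 3, 17, 16, 8] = (3 9 15 17 8 6 13 10 14)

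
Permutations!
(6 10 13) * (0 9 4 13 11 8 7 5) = (0 9 4 13 6 10 11 8 7 5) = [9, 1, 2, 3, 13, 0, 10, 5, 7, 4, 11, 8, 12, 6]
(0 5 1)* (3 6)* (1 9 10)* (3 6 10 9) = (0 5 3 10 1) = [5, 0, 2, 10, 4, 3, 6, 7, 8, 9, 1]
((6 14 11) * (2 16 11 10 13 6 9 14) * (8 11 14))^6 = (16)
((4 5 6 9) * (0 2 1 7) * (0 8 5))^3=((0 2 1 7 8 5 6 9 4))^3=(0 7 6)(1 5 4)(2 8 9)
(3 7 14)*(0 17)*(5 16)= (0 17)(3 7 14)(5 16)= [17, 1, 2, 7, 4, 16, 6, 14, 8, 9, 10, 11, 12, 13, 3, 15, 5, 0]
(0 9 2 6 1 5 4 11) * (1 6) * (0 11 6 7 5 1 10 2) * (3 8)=(11)(0 9)(2 10)(3 8)(4 6 7 5)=[9, 1, 10, 8, 6, 4, 7, 5, 3, 0, 2, 11]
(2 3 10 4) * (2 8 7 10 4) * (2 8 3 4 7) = (2 4 3 7 10 8) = [0, 1, 4, 7, 3, 5, 6, 10, 2, 9, 8]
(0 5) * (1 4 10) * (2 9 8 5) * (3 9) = (0 2 3 9 8 5)(1 4 10) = [2, 4, 3, 9, 10, 0, 6, 7, 5, 8, 1]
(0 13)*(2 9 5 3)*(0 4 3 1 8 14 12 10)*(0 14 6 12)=[13, 8, 9, 2, 3, 1, 12, 7, 6, 5, 14, 11, 10, 4, 0]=(0 13 4 3 2 9 5 1 8 6 12 10 14)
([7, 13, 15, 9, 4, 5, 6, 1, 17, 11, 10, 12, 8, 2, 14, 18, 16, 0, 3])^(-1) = (0 17 8 12 11 9 3 18 15 2 13 1 7)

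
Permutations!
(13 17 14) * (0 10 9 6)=(0 10 9 6)(13 17 14)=[10, 1, 2, 3, 4, 5, 0, 7, 8, 6, 9, 11, 12, 17, 13, 15, 16, 14]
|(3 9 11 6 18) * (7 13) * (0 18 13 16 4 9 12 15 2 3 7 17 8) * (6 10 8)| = |(0 18 7 16 4 9 11 10 8)(2 3 12 15)(6 13 17)| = 36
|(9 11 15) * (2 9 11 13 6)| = |(2 9 13 6)(11 15)| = 4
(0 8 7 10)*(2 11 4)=(0 8 7 10)(2 11 4)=[8, 1, 11, 3, 2, 5, 6, 10, 7, 9, 0, 4]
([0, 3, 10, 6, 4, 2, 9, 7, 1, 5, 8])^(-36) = [0, 5, 3, 2, 4, 1, 10, 7, 9, 8, 6]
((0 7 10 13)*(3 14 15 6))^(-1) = (0 13 10 7)(3 6 15 14)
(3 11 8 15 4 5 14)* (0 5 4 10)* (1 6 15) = [5, 6, 2, 11, 4, 14, 15, 7, 1, 9, 0, 8, 12, 13, 3, 10] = (0 5 14 3 11 8 1 6 15 10)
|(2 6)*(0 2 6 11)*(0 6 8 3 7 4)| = 8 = |(0 2 11 6 8 3 7 4)|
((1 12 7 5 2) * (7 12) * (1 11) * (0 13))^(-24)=((0 13)(1 7 5 2 11))^(-24)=(13)(1 7 5 2 11)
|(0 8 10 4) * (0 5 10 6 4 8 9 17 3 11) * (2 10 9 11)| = 18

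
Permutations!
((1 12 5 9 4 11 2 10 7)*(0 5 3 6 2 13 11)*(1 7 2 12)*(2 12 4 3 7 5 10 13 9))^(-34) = (0 12 5 13 9 6)(2 11 3 4 10 7)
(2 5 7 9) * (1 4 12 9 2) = (1 4 12 9)(2 5 7) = [0, 4, 5, 3, 12, 7, 6, 2, 8, 1, 10, 11, 9]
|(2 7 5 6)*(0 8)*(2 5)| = 2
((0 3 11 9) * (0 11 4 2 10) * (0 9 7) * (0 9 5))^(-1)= (0 5 10 2 4 3)(7 11 9)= ((0 3 4 2 10 5)(7 9 11))^(-1)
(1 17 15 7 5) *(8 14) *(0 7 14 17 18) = (0 7 5 1 18)(8 17 15 14) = [7, 18, 2, 3, 4, 1, 6, 5, 17, 9, 10, 11, 12, 13, 8, 14, 16, 15, 0]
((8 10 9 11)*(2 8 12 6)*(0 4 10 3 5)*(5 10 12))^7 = (0 10 6 5 3 12 11 8 4 9 2)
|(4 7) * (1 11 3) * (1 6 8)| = 10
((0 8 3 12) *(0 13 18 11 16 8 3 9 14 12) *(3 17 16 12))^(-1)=(0 3 14 9 8 16 17)(11 18 13 12)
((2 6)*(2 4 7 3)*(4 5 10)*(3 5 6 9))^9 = ((2 9 3)(4 7 5 10))^9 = (4 7 5 10)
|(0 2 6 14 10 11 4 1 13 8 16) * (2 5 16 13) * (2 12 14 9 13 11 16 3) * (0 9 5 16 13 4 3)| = 15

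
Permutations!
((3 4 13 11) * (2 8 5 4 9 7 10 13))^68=(3 7 13)(9 10 11)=((2 8 5 4)(3 9 7 10 13 11))^68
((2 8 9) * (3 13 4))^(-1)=(2 9 8)(3 4 13)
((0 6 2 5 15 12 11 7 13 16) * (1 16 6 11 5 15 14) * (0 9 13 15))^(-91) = (16)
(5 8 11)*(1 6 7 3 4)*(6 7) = [0, 7, 2, 4, 1, 8, 6, 3, 11, 9, 10, 5] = (1 7 3 4)(5 8 11)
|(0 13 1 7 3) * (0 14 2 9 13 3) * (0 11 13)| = 20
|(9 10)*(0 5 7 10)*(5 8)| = |(0 8 5 7 10 9)| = 6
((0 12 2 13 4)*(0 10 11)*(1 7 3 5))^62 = ((0 12 2 13 4 10 11)(1 7 3 5))^62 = (0 11 10 4 13 2 12)(1 3)(5 7)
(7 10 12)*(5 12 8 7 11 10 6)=(5 12 11 10 8 7 6)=[0, 1, 2, 3, 4, 12, 5, 6, 7, 9, 8, 10, 11]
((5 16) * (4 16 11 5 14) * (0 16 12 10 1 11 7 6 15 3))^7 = ((0 16 14 4 12 10 1 11 5 7 6 15 3))^7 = (0 11 16 5 14 7 4 6 12 15 10 3 1)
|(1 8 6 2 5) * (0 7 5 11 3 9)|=|(0 7 5 1 8 6 2 11 3 9)|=10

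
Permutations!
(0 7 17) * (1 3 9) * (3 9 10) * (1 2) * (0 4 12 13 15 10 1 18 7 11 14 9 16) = (0 11 14 9 2 18 7 17 4 12 13 15 10 3 1 16) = [11, 16, 18, 1, 12, 5, 6, 17, 8, 2, 3, 14, 13, 15, 9, 10, 0, 4, 7]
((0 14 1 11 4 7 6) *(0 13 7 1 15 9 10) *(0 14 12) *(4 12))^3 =((0 4 1 11 12)(6 13 7)(9 10 14 15))^3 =(0 11 4 12 1)(9 15 14 10)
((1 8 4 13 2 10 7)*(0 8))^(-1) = ((0 8 4 13 2 10 7 1))^(-1) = (0 1 7 10 2 13 4 8)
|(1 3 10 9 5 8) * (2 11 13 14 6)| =30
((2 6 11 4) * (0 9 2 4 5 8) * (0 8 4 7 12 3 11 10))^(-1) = (0 10 6 2 9)(3 12 7 4 5 11)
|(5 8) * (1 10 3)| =6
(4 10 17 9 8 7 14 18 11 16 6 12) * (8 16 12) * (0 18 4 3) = (0 18 11 12 3)(4 10 17 9 16 6 8 7 14) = [18, 1, 2, 0, 10, 5, 8, 14, 7, 16, 17, 12, 3, 13, 4, 15, 6, 9, 11]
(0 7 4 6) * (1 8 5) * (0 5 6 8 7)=(1 7 4 8 6 5)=[0, 7, 2, 3, 8, 1, 5, 4, 6]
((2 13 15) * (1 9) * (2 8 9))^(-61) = (1 9 8 15 13 2)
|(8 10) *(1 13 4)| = 6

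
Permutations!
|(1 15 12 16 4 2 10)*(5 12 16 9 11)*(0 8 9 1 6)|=|(0 8 9 11 5 12 1 15 16 4 2 10 6)|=13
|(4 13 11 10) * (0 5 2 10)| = |(0 5 2 10 4 13 11)| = 7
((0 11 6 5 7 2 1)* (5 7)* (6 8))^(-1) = (0 1 2 7 6 8 11)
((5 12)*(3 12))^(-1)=((3 12 5))^(-1)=(3 5 12)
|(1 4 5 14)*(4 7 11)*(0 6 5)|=|(0 6 5 14 1 7 11 4)|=8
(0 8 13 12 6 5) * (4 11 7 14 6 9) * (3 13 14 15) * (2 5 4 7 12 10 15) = (0 8 14 6 4 11 12 9 7 2 5)(3 13 10 15) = [8, 1, 5, 13, 11, 0, 4, 2, 14, 7, 15, 12, 9, 10, 6, 3]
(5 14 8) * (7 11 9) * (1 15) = (1 15)(5 14 8)(7 11 9) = [0, 15, 2, 3, 4, 14, 6, 11, 5, 7, 10, 9, 12, 13, 8, 1]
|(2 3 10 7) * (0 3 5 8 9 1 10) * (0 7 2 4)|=|(0 3 7 4)(1 10 2 5 8 9)|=12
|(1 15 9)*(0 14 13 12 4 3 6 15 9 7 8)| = 10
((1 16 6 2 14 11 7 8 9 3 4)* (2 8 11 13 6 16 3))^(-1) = ((16)(1 3 4)(2 14 13 6 8 9)(7 11))^(-1) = (16)(1 4 3)(2 9 8 6 13 14)(7 11)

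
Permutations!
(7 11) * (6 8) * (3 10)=[0, 1, 2, 10, 4, 5, 8, 11, 6, 9, 3, 7]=(3 10)(6 8)(7 11)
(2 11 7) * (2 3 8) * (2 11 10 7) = (2 10 7 3 8 11) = [0, 1, 10, 8, 4, 5, 6, 3, 11, 9, 7, 2]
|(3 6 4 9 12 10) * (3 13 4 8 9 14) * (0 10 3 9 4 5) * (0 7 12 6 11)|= |(0 10 13 5 7 12 3 11)(4 14 9 6 8)|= 40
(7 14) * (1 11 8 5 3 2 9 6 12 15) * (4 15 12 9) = (1 11 8 5 3 2 4 15)(6 9)(7 14) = [0, 11, 4, 2, 15, 3, 9, 14, 5, 6, 10, 8, 12, 13, 7, 1]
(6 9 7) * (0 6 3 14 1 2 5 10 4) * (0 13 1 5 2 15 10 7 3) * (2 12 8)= [6, 15, 12, 14, 13, 7, 9, 0, 2, 3, 4, 11, 8, 1, 5, 10]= (0 6 9 3 14 5 7)(1 15 10 4 13)(2 12 8)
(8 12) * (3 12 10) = [0, 1, 2, 12, 4, 5, 6, 7, 10, 9, 3, 11, 8] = (3 12 8 10)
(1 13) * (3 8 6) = [0, 13, 2, 8, 4, 5, 3, 7, 6, 9, 10, 11, 12, 1] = (1 13)(3 8 6)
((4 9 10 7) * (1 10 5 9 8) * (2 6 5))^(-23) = (1 7 8 10 4)(2 6 5 9)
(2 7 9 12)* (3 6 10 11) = [0, 1, 7, 6, 4, 5, 10, 9, 8, 12, 11, 3, 2] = (2 7 9 12)(3 6 10 11)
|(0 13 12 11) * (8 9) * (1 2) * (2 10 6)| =|(0 13 12 11)(1 10 6 2)(8 9)| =4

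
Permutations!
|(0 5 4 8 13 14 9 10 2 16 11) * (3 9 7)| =13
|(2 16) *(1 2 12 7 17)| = 6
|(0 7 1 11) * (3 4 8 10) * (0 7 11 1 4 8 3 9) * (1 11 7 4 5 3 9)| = 10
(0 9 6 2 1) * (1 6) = (0 9 1)(2 6) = [9, 0, 6, 3, 4, 5, 2, 7, 8, 1]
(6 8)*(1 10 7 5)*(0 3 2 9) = (0 3 2 9)(1 10 7 5)(6 8) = [3, 10, 9, 2, 4, 1, 8, 5, 6, 0, 7]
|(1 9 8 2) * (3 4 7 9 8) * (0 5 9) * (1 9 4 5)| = 9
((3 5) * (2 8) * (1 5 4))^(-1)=(1 4 3 5)(2 8)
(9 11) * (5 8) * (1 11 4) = (1 11 9 4)(5 8) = [0, 11, 2, 3, 1, 8, 6, 7, 5, 4, 10, 9]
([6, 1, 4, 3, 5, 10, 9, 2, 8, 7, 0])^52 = (0 2)(4 6)(5 9)(7 10)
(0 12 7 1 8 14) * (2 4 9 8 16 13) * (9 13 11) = [12, 16, 4, 3, 13, 5, 6, 1, 14, 8, 10, 9, 7, 2, 0, 15, 11] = (0 12 7 1 16 11 9 8 14)(2 4 13)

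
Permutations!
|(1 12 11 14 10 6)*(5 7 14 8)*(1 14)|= |(1 12 11 8 5 7)(6 14 10)|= 6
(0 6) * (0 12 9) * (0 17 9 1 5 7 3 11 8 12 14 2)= [6, 5, 0, 11, 4, 7, 14, 3, 12, 17, 10, 8, 1, 13, 2, 15, 16, 9]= (0 6 14 2)(1 5 7 3 11 8 12)(9 17)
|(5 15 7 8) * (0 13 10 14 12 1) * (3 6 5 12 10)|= 10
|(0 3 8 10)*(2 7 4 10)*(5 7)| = 8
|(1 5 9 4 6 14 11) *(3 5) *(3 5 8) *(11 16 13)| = |(1 5 9 4 6 14 16 13 11)(3 8)| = 18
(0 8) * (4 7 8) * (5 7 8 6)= (0 4 8)(5 7 6)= [4, 1, 2, 3, 8, 7, 5, 6, 0]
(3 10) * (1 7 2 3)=(1 7 2 3 10)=[0, 7, 3, 10, 4, 5, 6, 2, 8, 9, 1]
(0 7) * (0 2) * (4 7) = (0 4 7 2) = [4, 1, 0, 3, 7, 5, 6, 2]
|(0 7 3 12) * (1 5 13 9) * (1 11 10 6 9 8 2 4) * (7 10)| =|(0 10 6 9 11 7 3 12)(1 5 13 8 2 4)| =24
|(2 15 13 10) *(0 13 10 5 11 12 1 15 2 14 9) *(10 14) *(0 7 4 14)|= |(0 13 5 11 12 1 15)(4 14 9 7)|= 28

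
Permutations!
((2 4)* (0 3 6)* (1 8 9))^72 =((0 3 6)(1 8 9)(2 4))^72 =(9)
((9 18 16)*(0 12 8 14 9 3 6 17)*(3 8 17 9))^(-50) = (0 12 17)(3 14 8 16 18 9 6)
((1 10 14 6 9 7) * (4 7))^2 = (1 14 9 7 10 6 4)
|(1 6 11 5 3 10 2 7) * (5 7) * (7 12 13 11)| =12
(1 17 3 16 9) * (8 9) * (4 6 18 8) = (1 17 3 16 4 6 18 8 9) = [0, 17, 2, 16, 6, 5, 18, 7, 9, 1, 10, 11, 12, 13, 14, 15, 4, 3, 8]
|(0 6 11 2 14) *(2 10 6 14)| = 6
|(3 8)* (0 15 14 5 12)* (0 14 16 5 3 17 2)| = |(0 15 16 5 12 14 3 8 17 2)| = 10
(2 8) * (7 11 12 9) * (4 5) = (2 8)(4 5)(7 11 12 9) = [0, 1, 8, 3, 5, 4, 6, 11, 2, 7, 10, 12, 9]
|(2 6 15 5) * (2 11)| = 5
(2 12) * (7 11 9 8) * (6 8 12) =(2 6 8 7 11 9 12) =[0, 1, 6, 3, 4, 5, 8, 11, 7, 12, 10, 9, 2]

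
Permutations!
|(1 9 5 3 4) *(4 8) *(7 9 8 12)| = 15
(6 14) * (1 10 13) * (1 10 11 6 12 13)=[0, 11, 2, 3, 4, 5, 14, 7, 8, 9, 1, 6, 13, 10, 12]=(1 11 6 14 12 13 10)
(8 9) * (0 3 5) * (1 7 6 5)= (0 3 1 7 6 5)(8 9)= [3, 7, 2, 1, 4, 0, 5, 6, 9, 8]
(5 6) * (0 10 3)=(0 10 3)(5 6)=[10, 1, 2, 0, 4, 6, 5, 7, 8, 9, 3]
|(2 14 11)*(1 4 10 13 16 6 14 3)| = 10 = |(1 4 10 13 16 6 14 11 2 3)|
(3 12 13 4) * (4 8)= (3 12 13 8 4)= [0, 1, 2, 12, 3, 5, 6, 7, 4, 9, 10, 11, 13, 8]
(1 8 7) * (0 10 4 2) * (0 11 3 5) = (0 10 4 2 11 3 5)(1 8 7) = [10, 8, 11, 5, 2, 0, 6, 1, 7, 9, 4, 3]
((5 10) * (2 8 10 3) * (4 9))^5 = (10)(4 9)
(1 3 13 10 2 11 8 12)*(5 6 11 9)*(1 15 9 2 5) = (1 3 13 10 5 6 11 8 12 15 9) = [0, 3, 2, 13, 4, 6, 11, 7, 12, 1, 5, 8, 15, 10, 14, 9]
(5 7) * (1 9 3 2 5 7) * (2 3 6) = (1 9 6 2 5) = [0, 9, 5, 3, 4, 1, 2, 7, 8, 6]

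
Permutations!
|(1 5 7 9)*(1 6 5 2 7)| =6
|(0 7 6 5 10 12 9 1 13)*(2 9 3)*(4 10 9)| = |(0 7 6 5 9 1 13)(2 4 10 12 3)| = 35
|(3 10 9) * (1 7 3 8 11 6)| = 8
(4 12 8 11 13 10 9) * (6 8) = (4 12 6 8 11 13 10 9) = [0, 1, 2, 3, 12, 5, 8, 7, 11, 4, 9, 13, 6, 10]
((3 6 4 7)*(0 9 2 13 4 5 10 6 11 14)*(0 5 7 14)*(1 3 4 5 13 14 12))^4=((0 9 2 14 13 5 10 6 7 4 12 1 3 11))^4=(0 13 7 3 2 10 12)(1 9 5 4 11 14 6)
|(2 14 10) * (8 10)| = |(2 14 8 10)| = 4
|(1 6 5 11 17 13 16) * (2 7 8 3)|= |(1 6 5 11 17 13 16)(2 7 8 3)|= 28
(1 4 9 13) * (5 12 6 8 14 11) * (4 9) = (1 9 13)(5 12 6 8 14 11) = [0, 9, 2, 3, 4, 12, 8, 7, 14, 13, 10, 5, 6, 1, 11]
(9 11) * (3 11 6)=[0, 1, 2, 11, 4, 5, 3, 7, 8, 6, 10, 9]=(3 11 9 6)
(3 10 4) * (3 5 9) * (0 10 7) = [10, 1, 2, 7, 5, 9, 6, 0, 8, 3, 4] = (0 10 4 5 9 3 7)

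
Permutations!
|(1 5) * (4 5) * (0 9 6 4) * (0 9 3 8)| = |(0 3 8)(1 9 6 4 5)| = 15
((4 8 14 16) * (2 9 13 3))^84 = (16)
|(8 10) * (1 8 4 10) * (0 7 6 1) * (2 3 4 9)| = 5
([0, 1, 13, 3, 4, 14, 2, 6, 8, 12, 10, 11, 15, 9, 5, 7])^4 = [0, 1, 15, 3, 4, 5, 12, 9, 8, 6, 10, 11, 2, 7, 14, 13]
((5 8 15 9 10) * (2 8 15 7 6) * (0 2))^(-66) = (0 6 7 8 2)(5 9)(10 15)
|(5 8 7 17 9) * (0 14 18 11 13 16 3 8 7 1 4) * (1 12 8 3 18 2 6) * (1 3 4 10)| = |(0 14 2 6 3 4)(1 10)(5 7 17 9)(8 12)(11 13 16 18)| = 12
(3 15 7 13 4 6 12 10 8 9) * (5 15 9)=(3 9)(4 6 12 10 8 5 15 7 13)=[0, 1, 2, 9, 6, 15, 12, 13, 5, 3, 8, 11, 10, 4, 14, 7]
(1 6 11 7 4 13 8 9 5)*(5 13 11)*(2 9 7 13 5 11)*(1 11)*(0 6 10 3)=[6, 10, 9, 0, 2, 11, 1, 4, 7, 5, 3, 13, 12, 8]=(0 6 1 10 3)(2 9 5 11 13 8 7 4)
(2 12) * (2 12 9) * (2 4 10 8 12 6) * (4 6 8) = (2 9 6)(4 10)(8 12) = [0, 1, 9, 3, 10, 5, 2, 7, 12, 6, 4, 11, 8]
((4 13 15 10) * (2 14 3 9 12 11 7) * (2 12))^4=(15)(7 12 11)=((2 14 3 9)(4 13 15 10)(7 12 11))^4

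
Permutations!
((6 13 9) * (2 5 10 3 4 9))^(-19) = (2 9 10 13 4 5 6 3)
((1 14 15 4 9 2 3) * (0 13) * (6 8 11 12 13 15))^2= ((0 15 4 9 2 3 1 14 6 8 11 12 13))^2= (0 4 2 1 6 11 13 15 9 3 14 8 12)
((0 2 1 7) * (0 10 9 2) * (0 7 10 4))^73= ((0 7 4)(1 10 9 2))^73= (0 7 4)(1 10 9 2)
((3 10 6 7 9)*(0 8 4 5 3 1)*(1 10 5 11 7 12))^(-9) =((0 8 4 11 7 9 10 6 12 1)(3 5))^(-9) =(0 8 4 11 7 9 10 6 12 1)(3 5)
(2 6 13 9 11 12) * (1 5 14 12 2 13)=(1 5 14 12 13 9 11 2 6)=[0, 5, 6, 3, 4, 14, 1, 7, 8, 11, 10, 2, 13, 9, 12]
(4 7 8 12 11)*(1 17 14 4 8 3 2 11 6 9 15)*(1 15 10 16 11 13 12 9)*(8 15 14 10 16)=(1 17 10 8 9 16 11 15 14 4 7 3 2 13 12 6)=[0, 17, 13, 2, 7, 5, 1, 3, 9, 16, 8, 15, 6, 12, 4, 14, 11, 10]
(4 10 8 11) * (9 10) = (4 9 10 8 11) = [0, 1, 2, 3, 9, 5, 6, 7, 11, 10, 8, 4]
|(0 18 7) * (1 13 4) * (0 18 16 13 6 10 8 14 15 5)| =22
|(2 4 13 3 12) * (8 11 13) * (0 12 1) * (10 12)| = |(0 10 12 2 4 8 11 13 3 1)| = 10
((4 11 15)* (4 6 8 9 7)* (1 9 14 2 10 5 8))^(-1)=((1 9 7 4 11 15 6)(2 10 5 8 14))^(-1)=(1 6 15 11 4 7 9)(2 14 8 5 10)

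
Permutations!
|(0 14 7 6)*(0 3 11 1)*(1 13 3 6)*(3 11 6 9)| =12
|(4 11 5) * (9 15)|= |(4 11 5)(9 15)|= 6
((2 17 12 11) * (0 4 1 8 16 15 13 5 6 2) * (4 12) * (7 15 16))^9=(1 4 17 2 6 5 13 15 7 8)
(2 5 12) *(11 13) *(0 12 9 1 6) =[12, 6, 5, 3, 4, 9, 0, 7, 8, 1, 10, 13, 2, 11] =(0 12 2 5 9 1 6)(11 13)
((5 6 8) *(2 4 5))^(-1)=(2 8 6 5 4)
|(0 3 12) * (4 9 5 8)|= 12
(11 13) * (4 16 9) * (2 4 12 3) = [0, 1, 4, 2, 16, 5, 6, 7, 8, 12, 10, 13, 3, 11, 14, 15, 9] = (2 4 16 9 12 3)(11 13)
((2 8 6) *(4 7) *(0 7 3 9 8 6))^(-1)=((0 7 4 3 9 8)(2 6))^(-1)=(0 8 9 3 4 7)(2 6)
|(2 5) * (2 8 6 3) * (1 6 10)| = 7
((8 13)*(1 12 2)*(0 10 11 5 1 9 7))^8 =((0 10 11 5 1 12 2 9 7)(8 13))^8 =(13)(0 7 9 2 12 1 5 11 10)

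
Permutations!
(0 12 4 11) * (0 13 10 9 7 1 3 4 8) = [12, 3, 2, 4, 11, 5, 6, 1, 0, 7, 9, 13, 8, 10] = (0 12 8)(1 3 4 11 13 10 9 7)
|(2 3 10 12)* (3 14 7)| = |(2 14 7 3 10 12)| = 6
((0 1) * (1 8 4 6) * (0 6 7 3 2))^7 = (0 8 4 7 3 2)(1 6)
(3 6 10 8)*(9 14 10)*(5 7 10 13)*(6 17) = (3 17 6 9 14 13 5 7 10 8) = [0, 1, 2, 17, 4, 7, 9, 10, 3, 14, 8, 11, 12, 5, 13, 15, 16, 6]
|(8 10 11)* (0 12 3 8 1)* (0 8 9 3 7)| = 12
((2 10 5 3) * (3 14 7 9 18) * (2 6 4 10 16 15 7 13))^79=((2 16 15 7 9 18 3 6 4 10 5 14 13))^79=(2 16 15 7 9 18 3 6 4 10 5 14 13)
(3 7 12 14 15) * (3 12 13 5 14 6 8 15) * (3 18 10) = (3 7 13 5 14 18 10)(6 8 15 12) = [0, 1, 2, 7, 4, 14, 8, 13, 15, 9, 3, 11, 6, 5, 18, 12, 16, 17, 10]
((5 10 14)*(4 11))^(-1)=((4 11)(5 10 14))^(-1)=(4 11)(5 14 10)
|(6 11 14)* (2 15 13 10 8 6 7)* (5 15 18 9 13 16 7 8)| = |(2 18 9 13 10 5 15 16 7)(6 11 14 8)| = 36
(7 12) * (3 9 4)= (3 9 4)(7 12)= [0, 1, 2, 9, 3, 5, 6, 12, 8, 4, 10, 11, 7]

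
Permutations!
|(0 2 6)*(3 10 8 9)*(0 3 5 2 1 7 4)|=|(0 1 7 4)(2 6 3 10 8 9 5)|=28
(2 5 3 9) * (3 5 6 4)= (2 6 4 3 9)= [0, 1, 6, 9, 3, 5, 4, 7, 8, 2]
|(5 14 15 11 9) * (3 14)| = 6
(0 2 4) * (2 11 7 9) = [11, 1, 4, 3, 0, 5, 6, 9, 8, 2, 10, 7] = (0 11 7 9 2 4)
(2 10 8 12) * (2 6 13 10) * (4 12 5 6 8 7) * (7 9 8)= [0, 1, 2, 3, 12, 6, 13, 4, 5, 8, 9, 11, 7, 10]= (4 12 7)(5 6 13 10 9 8)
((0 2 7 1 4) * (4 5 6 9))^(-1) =(0 4 9 6 5 1 7 2)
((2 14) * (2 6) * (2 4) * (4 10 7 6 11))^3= ((2 14 11 4)(6 10 7))^3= (2 4 11 14)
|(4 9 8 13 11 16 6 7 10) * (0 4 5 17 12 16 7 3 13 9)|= |(0 4)(3 13 11 7 10 5 17 12 16 6)(8 9)|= 10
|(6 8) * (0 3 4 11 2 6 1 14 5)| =10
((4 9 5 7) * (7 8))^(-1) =(4 7 8 5 9)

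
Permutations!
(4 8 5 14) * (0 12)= (0 12)(4 8 5 14)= [12, 1, 2, 3, 8, 14, 6, 7, 5, 9, 10, 11, 0, 13, 4]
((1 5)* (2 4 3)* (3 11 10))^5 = ((1 5)(2 4 11 10 3))^5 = (11)(1 5)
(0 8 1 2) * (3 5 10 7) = (0 8 1 2)(3 5 10 7) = [8, 2, 0, 5, 4, 10, 6, 3, 1, 9, 7]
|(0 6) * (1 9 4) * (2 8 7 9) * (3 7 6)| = |(0 3 7 9 4 1 2 8 6)| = 9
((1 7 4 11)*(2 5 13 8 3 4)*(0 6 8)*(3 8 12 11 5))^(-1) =((0 6 12 11 1 7 2 3 4 5 13))^(-1) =(0 13 5 4 3 2 7 1 11 12 6)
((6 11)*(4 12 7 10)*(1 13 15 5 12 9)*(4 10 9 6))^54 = ((1 13 15 5 12 7 9)(4 6 11))^54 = (1 7 5 13 9 12 15)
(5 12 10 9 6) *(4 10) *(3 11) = (3 11)(4 10 9 6 5 12) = [0, 1, 2, 11, 10, 12, 5, 7, 8, 6, 9, 3, 4]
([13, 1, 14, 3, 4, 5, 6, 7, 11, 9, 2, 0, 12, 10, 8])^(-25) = (0 2 11 10 8 13 14)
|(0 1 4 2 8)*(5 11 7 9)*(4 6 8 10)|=12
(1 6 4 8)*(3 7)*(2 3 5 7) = (1 6 4 8)(2 3)(5 7) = [0, 6, 3, 2, 8, 7, 4, 5, 1]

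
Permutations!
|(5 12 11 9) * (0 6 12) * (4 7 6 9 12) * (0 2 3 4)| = |(0 9 5 2 3 4 7 6)(11 12)| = 8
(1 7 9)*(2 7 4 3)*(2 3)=(1 4 2 7 9)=[0, 4, 7, 3, 2, 5, 6, 9, 8, 1]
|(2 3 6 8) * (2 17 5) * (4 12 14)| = 6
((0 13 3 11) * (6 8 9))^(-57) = ((0 13 3 11)(6 8 9))^(-57) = (0 11 3 13)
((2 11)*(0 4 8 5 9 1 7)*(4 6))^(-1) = (0 7 1 9 5 8 4 6)(2 11)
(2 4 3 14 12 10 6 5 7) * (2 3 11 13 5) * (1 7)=(1 7 3 14 12 10 6 2 4 11 13 5)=[0, 7, 4, 14, 11, 1, 2, 3, 8, 9, 6, 13, 10, 5, 12]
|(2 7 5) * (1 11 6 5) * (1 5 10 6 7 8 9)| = 14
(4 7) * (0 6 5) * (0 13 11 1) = [6, 0, 2, 3, 7, 13, 5, 4, 8, 9, 10, 1, 12, 11] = (0 6 5 13 11 1)(4 7)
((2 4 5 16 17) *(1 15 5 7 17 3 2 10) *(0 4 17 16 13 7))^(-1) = ((0 4)(1 15 5 13 7 16 3 2 17 10))^(-1) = (0 4)(1 10 17 2 3 16 7 13 5 15)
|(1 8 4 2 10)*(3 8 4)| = |(1 4 2 10)(3 8)| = 4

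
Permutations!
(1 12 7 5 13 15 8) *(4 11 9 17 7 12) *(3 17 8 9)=(1 4 11 3 17 7 5 13 15 9 8)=[0, 4, 2, 17, 11, 13, 6, 5, 1, 8, 10, 3, 12, 15, 14, 9, 16, 7]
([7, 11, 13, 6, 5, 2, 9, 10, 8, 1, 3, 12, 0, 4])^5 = (0 9 7 1 10 11 3 12 6)(2 13 4 5)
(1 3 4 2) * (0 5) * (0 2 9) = (0 5 2 1 3 4 9) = [5, 3, 1, 4, 9, 2, 6, 7, 8, 0]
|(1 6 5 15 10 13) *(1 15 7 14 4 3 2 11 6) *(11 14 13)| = 28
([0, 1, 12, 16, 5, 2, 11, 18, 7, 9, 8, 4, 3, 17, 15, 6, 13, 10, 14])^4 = [0, 1, 13, 10, 3, 16, 2, 6, 15, 9, 14, 12, 17, 7, 4, 5, 8, 18, 11]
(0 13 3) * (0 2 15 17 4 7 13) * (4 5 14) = (2 15 17 5 14 4 7 13 3) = [0, 1, 15, 2, 7, 14, 6, 13, 8, 9, 10, 11, 12, 3, 4, 17, 16, 5]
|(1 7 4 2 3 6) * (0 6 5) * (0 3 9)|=14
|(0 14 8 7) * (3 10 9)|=12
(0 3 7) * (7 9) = [3, 1, 2, 9, 4, 5, 6, 0, 8, 7] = (0 3 9 7)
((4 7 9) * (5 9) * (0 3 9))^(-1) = (0 5 7 4 9 3)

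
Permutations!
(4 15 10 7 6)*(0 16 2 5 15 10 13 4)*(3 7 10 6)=[16, 1, 5, 7, 6, 15, 0, 3, 8, 9, 10, 11, 12, 4, 14, 13, 2]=(0 16 2 5 15 13 4 6)(3 7)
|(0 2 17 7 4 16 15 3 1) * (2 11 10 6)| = |(0 11 10 6 2 17 7 4 16 15 3 1)| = 12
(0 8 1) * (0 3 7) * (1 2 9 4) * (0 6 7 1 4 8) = [0, 3, 9, 1, 4, 5, 7, 6, 2, 8] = (1 3)(2 9 8)(6 7)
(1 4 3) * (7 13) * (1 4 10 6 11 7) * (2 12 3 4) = [0, 10, 12, 2, 4, 5, 11, 13, 8, 9, 6, 7, 3, 1] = (1 10 6 11 7 13)(2 12 3)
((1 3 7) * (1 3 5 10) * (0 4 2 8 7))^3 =(10)(0 8)(2 3)(4 7)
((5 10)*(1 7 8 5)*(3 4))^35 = (10)(3 4)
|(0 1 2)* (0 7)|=|(0 1 2 7)|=4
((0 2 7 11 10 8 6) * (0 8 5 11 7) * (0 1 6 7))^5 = ((0 2 1 6 8 7)(5 11 10))^5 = (0 7 8 6 1 2)(5 10 11)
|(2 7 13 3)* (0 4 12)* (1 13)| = |(0 4 12)(1 13 3 2 7)| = 15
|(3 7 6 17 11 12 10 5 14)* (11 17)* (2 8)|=8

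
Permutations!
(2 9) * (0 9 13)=(0 9 2 13)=[9, 1, 13, 3, 4, 5, 6, 7, 8, 2, 10, 11, 12, 0]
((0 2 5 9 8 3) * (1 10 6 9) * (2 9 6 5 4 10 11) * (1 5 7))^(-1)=((0 9 8 3)(1 11 2 4 10 7))^(-1)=(0 3 8 9)(1 7 10 4 2 11)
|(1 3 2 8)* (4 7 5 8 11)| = 8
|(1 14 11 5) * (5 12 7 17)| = 7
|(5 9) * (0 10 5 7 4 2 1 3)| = 9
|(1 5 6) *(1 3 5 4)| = |(1 4)(3 5 6)| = 6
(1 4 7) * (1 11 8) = (1 4 7 11 8) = [0, 4, 2, 3, 7, 5, 6, 11, 1, 9, 10, 8]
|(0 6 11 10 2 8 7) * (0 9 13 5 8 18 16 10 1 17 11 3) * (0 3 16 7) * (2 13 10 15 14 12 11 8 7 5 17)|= |(0 6 16 15 14 12 11 1 2 18 5 7 9 10 13 17 8)|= 17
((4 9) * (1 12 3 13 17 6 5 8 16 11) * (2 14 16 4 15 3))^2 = (1 2 16)(3 17 5 4 15 13 6 8 9)(11 12 14)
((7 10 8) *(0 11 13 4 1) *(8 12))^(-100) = ((0 11 13 4 1)(7 10 12 8))^(-100) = (13)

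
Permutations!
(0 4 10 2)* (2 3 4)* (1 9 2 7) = (0 7 1 9 2)(3 4 10) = [7, 9, 0, 4, 10, 5, 6, 1, 8, 2, 3]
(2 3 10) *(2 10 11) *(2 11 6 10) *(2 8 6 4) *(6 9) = (11)(2 3 4)(6 10 8 9) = [0, 1, 3, 4, 2, 5, 10, 7, 9, 6, 8, 11]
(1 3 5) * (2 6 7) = (1 3 5)(2 6 7) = [0, 3, 6, 5, 4, 1, 7, 2]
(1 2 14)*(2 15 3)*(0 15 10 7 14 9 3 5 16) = (0 15 5 16)(1 10 7 14)(2 9 3) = [15, 10, 9, 2, 4, 16, 6, 14, 8, 3, 7, 11, 12, 13, 1, 5, 0]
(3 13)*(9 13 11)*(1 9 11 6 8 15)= [0, 9, 2, 6, 4, 5, 8, 7, 15, 13, 10, 11, 12, 3, 14, 1]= (1 9 13 3 6 8 15)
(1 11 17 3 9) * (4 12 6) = [0, 11, 2, 9, 12, 5, 4, 7, 8, 1, 10, 17, 6, 13, 14, 15, 16, 3] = (1 11 17 3 9)(4 12 6)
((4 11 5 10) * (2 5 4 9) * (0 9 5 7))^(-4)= ((0 9 2 7)(4 11)(5 10))^(-4)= (11)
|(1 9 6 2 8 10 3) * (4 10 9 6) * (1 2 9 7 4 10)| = |(1 6 9 10 3 2 8 7 4)| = 9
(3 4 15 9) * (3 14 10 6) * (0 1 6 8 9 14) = (0 1 6 3 4 15 14 10 8 9) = [1, 6, 2, 4, 15, 5, 3, 7, 9, 0, 8, 11, 12, 13, 10, 14]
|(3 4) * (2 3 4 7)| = |(2 3 7)| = 3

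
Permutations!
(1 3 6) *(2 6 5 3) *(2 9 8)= (1 9 8 2 6)(3 5)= [0, 9, 6, 5, 4, 3, 1, 7, 2, 8]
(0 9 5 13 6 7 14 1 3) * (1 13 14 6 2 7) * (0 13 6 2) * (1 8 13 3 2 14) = (0 9 5 1 2 7 14 6 8 13) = [9, 2, 7, 3, 4, 1, 8, 14, 13, 5, 10, 11, 12, 0, 6]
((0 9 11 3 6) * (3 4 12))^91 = ((0 9 11 4 12 3 6))^91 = (12)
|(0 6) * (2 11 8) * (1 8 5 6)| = |(0 1 8 2 11 5 6)| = 7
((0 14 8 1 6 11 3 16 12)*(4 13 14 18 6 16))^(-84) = ((0 18 6 11 3 4 13 14 8 1 16 12))^(-84) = (18)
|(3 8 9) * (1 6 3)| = |(1 6 3 8 9)| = 5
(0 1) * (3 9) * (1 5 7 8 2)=[5, 0, 1, 9, 4, 7, 6, 8, 2, 3]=(0 5 7 8 2 1)(3 9)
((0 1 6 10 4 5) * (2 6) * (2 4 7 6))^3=((0 1 4 5)(6 10 7))^3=(10)(0 5 4 1)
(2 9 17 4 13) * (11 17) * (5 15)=[0, 1, 9, 3, 13, 15, 6, 7, 8, 11, 10, 17, 12, 2, 14, 5, 16, 4]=(2 9 11 17 4 13)(5 15)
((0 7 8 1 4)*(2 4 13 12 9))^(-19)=(0 4 2 9 12 13 1 8 7)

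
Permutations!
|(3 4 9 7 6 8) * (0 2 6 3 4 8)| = 15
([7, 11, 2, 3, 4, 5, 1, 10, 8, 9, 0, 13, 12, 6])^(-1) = [10, 6, 2, 3, 4, 5, 13, 0, 8, 9, 7, 1, 12, 11]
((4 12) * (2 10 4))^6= (2 4)(10 12)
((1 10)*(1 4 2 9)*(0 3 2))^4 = (0 1 3 10 2 4 9)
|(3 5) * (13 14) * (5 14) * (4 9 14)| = 6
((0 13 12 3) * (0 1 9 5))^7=((0 13 12 3 1 9 5))^7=(13)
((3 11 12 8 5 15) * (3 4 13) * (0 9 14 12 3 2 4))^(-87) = (0 8 9 5 14 15 12)(3 11)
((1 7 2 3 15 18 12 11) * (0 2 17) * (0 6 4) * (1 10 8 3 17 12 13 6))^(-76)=(0 4 6 13 18 15 3 8 10 11 12 7 1 17 2)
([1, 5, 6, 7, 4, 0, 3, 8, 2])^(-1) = [5, 0, 8, 6, 4, 1, 2, 3, 7]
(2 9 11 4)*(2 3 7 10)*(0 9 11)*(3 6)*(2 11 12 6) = (0 9)(2 12 6 3 7 10 11 4) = [9, 1, 12, 7, 2, 5, 3, 10, 8, 0, 11, 4, 6]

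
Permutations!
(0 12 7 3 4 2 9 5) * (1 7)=[12, 7, 9, 4, 2, 0, 6, 3, 8, 5, 10, 11, 1]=(0 12 1 7 3 4 2 9 5)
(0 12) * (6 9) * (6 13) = (0 12)(6 9 13) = [12, 1, 2, 3, 4, 5, 9, 7, 8, 13, 10, 11, 0, 6]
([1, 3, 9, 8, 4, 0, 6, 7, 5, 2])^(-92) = (9)(0 8 1 5 3)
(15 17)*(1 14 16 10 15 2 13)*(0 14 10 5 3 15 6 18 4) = [14, 10, 13, 15, 0, 3, 18, 7, 8, 9, 6, 11, 12, 1, 16, 17, 5, 2, 4] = (0 14 16 5 3 15 17 2 13 1 10 6 18 4)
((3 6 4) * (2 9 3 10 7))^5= ((2 9 3 6 4 10 7))^5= (2 10 6 9 7 4 3)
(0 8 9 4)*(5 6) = [8, 1, 2, 3, 0, 6, 5, 7, 9, 4] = (0 8 9 4)(5 6)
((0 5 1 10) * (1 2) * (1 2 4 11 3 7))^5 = (0 7 4 10 3 5 1 11) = ((0 5 4 11 3 7 1 10))^5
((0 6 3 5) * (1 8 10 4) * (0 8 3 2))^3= (1 8)(3 10)(4 5)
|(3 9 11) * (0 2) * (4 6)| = 6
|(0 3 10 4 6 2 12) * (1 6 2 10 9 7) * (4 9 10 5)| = |(0 3 10 9 7 1 6 5 4 2 12)| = 11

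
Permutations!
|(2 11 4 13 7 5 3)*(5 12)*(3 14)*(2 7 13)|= |(2 11 4)(3 7 12 5 14)|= 15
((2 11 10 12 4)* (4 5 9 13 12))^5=((2 11 10 4)(5 9 13 12))^5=(2 11 10 4)(5 9 13 12)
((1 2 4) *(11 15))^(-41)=((1 2 4)(11 15))^(-41)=(1 2 4)(11 15)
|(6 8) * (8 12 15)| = |(6 12 15 8)| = 4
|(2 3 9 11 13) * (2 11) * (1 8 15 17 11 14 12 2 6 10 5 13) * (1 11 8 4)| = 18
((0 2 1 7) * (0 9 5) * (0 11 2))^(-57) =(1 5)(2 9)(7 11)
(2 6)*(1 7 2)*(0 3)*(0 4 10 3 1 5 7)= (0 1)(2 6 5 7)(3 4 10)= [1, 0, 6, 4, 10, 7, 5, 2, 8, 9, 3]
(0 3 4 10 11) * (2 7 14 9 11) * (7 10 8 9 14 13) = (14)(0 3 4 8 9 11)(2 10)(7 13) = [3, 1, 10, 4, 8, 5, 6, 13, 9, 11, 2, 0, 12, 7, 14]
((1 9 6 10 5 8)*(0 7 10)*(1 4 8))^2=(0 10 1 6 7 5 9)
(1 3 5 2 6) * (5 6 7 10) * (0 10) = (0 10 5 2 7)(1 3 6) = [10, 3, 7, 6, 4, 2, 1, 0, 8, 9, 5]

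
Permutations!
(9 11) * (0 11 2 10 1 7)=(0 11 9 2 10 1 7)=[11, 7, 10, 3, 4, 5, 6, 0, 8, 2, 1, 9]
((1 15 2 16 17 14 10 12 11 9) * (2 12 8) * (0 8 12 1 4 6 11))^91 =((0 8 2 16 17 14 10 12)(1 15)(4 6 11 9))^91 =(0 16 10 8 17 12 2 14)(1 15)(4 9 11 6)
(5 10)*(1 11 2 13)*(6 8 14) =(1 11 2 13)(5 10)(6 8 14) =[0, 11, 13, 3, 4, 10, 8, 7, 14, 9, 5, 2, 12, 1, 6]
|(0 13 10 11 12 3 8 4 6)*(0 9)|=|(0 13 10 11 12 3 8 4 6 9)|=10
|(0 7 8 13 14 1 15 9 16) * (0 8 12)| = 21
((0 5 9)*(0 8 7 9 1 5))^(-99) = ((1 5)(7 9 8))^(-99) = (9)(1 5)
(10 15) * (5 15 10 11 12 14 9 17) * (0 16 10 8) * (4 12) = (0 16 10 8)(4 12 14 9 17 5 15 11) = [16, 1, 2, 3, 12, 15, 6, 7, 0, 17, 8, 4, 14, 13, 9, 11, 10, 5]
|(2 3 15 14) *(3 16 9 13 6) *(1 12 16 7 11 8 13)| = 36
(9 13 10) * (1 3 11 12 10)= [0, 3, 2, 11, 4, 5, 6, 7, 8, 13, 9, 12, 10, 1]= (1 3 11 12 10 9 13)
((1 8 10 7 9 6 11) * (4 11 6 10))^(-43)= ((1 8 4 11)(7 9 10))^(-43)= (1 8 4 11)(7 10 9)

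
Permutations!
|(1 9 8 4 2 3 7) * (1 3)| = 10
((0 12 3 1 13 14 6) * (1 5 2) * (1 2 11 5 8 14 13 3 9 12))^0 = ((0 1 3 8 14 6)(5 11)(9 12))^0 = (14)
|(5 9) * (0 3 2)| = |(0 3 2)(5 9)| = 6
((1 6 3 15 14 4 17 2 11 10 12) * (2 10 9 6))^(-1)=(1 12 10 17 4 14 15 3 6 9 11 2)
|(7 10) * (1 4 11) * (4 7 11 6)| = 4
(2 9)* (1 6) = (1 6)(2 9) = [0, 6, 9, 3, 4, 5, 1, 7, 8, 2]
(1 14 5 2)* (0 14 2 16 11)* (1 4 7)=(0 14 5 16 11)(1 2 4 7)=[14, 2, 4, 3, 7, 16, 6, 1, 8, 9, 10, 0, 12, 13, 5, 15, 11]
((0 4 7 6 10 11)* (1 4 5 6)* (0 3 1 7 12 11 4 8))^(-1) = ((0 5 6 10 4 12 11 3 1 8))^(-1) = (0 8 1 3 11 12 4 10 6 5)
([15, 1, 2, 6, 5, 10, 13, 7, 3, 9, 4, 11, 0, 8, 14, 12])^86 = (0 12 15)(3 13)(4 10 5)(6 8)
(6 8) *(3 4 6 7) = (3 4 6 8 7) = [0, 1, 2, 4, 6, 5, 8, 3, 7]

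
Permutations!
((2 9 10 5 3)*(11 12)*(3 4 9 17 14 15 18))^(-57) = ((2 17 14 15 18 3)(4 9 10 5)(11 12))^(-57) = (2 15)(3 14)(4 5 10 9)(11 12)(17 18)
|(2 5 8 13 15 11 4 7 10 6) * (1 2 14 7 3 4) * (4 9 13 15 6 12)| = 18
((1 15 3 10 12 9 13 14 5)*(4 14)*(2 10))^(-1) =(1 5 14 4 13 9 12 10 2 3 15)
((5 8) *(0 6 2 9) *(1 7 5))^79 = (0 9 2 6)(1 8 5 7)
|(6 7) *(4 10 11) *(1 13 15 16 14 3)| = |(1 13 15 16 14 3)(4 10 11)(6 7)| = 6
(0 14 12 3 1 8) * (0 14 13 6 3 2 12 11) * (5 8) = (0 13 6 3 1 5 8 14 11)(2 12) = [13, 5, 12, 1, 4, 8, 3, 7, 14, 9, 10, 0, 2, 6, 11]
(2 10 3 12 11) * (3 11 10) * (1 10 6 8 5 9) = (1 10 11 2 3 12 6 8 5 9) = [0, 10, 3, 12, 4, 9, 8, 7, 5, 1, 11, 2, 6]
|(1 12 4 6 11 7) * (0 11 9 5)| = 9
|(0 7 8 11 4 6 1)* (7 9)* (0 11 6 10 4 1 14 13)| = 14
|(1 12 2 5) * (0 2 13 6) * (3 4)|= |(0 2 5 1 12 13 6)(3 4)|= 14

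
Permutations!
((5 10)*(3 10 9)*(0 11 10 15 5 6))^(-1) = (0 6 10 11)(3 9 5 15)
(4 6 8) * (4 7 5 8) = (4 6)(5 8 7) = [0, 1, 2, 3, 6, 8, 4, 5, 7]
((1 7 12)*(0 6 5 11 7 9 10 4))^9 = ((0 6 5 11 7 12 1 9 10 4))^9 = (0 4 10 9 1 12 7 11 5 6)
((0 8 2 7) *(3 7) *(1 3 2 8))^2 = (8)(0 3)(1 7)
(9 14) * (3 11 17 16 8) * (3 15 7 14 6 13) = (3 11 17 16 8 15 7 14 9 6 13) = [0, 1, 2, 11, 4, 5, 13, 14, 15, 6, 10, 17, 12, 3, 9, 7, 8, 16]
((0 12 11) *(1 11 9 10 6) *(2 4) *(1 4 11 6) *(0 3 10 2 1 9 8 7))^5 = ((0 12 8 7)(1 6 4)(2 11 3 10 9))^5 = (0 12 8 7)(1 4 6)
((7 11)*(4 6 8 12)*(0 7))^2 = (0 11 7)(4 8)(6 12) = ((0 7 11)(4 6 8 12))^2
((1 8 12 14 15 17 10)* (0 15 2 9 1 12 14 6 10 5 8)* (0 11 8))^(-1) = ((0 15 17 5)(1 11 8 14 2 9)(6 10 12))^(-1) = (0 5 17 15)(1 9 2 14 8 11)(6 12 10)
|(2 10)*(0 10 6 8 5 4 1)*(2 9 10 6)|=|(0 6 8 5 4 1)(9 10)|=6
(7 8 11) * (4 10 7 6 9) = (4 10 7 8 11 6 9) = [0, 1, 2, 3, 10, 5, 9, 8, 11, 4, 7, 6]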